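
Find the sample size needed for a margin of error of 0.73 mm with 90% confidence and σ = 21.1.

n = (z*σ/E)² = (1.645×21.1/0.73)² = 2260.7 → n = 2261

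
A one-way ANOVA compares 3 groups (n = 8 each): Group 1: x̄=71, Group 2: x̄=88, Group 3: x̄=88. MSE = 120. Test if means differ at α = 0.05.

Grand mean = 82.33. SS_between = 1541.33, MS_between = 770.67. F = 6.422, F_crit ≈ 3.467. Reject H₀.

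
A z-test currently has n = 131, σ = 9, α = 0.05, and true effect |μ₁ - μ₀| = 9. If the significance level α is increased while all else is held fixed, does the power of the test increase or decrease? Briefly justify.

Power increases: a larger α lowers the critical value, so more of the H₁ sampling distribution falls in the rejection region.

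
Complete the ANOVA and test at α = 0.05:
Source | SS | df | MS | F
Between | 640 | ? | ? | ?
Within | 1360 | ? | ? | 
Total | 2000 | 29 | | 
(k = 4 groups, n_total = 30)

df_between = 3, df_within = 26. MS_between = 213.33, MS_within = 52.31. F = 4.078, F_crit ≈ 2.975. Reject H₀.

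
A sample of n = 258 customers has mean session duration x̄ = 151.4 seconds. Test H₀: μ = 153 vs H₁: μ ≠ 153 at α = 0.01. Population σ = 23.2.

z = (x̄ - μ₀)/(σ/√n) = (151.4 - 153)/(23.2/√258) = -1.108. Critical value: ±2.576. Since |-1.108| ≤ 2.576, Fail to reject H₀.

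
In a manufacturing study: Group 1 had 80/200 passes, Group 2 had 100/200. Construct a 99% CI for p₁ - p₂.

p̂₁ = 0.4, p̂₂ = 0.5. Difference = -0.1. CI = (-0.228, 0.028)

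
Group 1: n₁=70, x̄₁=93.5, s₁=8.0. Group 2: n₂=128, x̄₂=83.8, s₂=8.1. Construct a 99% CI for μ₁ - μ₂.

Difference = 9.7. SE = √(8.0²/70 + 8.1²/128) = 1.195. CI = (6.62, 12.78)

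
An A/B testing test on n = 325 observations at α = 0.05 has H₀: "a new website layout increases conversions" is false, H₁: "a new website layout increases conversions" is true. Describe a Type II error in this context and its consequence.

Type II error: failing to reject H₀ when it is false — concluding that a new website layout increases conversions is not supported when in fact it is. Consequence: discarding a layout that would have improved conversions — lost revenue.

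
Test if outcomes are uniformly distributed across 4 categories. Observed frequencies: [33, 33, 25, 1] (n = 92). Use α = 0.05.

Expected = 23 each. χ² = Σ(O-E)²/E = 29.913. df = 3, critical value = 7.815. Reject H₀.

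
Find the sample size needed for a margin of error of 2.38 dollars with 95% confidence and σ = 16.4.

n = (z*σ/E)² = (1.96×16.4/2.38)² = 182.4 → n = 183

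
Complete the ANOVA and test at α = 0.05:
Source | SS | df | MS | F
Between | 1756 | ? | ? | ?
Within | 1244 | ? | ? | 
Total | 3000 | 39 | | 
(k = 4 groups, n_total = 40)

df_between = 3, df_within = 36. MS_between = 585.33, MS_within = 34.56. F = 16.939, F_crit ≈ 2.866. Reject H₀.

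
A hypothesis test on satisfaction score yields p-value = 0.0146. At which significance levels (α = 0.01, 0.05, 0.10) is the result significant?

p = 0.0146. Significant at: α = 0.05, 0.1.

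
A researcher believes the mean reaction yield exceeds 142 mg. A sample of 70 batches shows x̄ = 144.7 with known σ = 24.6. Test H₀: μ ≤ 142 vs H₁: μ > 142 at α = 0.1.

z = 0.918. Critical value: 1.28. Fail to reject H₀.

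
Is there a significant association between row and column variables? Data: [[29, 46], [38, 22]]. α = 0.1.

χ² = 8.113. df = 1, critical = 2.706. Reject H₀. Variables are dependent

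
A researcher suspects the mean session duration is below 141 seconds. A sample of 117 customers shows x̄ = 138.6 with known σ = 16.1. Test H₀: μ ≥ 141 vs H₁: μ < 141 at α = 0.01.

z = -1.612. Critical value: -2.33. Fail to reject H₀.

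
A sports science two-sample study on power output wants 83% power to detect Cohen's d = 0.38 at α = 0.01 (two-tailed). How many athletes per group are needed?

z_{α/2} = 2.576, z_β = Φ⁻¹(0.83) = 0.954. For small effect (d = 0.38): n per group = 2(z_{α/2} + z_β)²/d² = 2(2.576 + 0.954)²/0.38² = 172.6 → 173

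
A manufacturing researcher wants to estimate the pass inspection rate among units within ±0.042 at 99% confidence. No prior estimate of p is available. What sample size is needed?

Conservative approach: use p = 0.5 (maximizes p(1-p) = 0.25). n = z²(0.25)/E² = 2.576²×0.25/0.042² = 940.4 → n = 941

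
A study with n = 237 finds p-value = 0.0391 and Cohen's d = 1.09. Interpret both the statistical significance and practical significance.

Statistically significant (p = 0.0391 < 0.05). Cohen's d = 1.09 indicates a large effect size. Both statistical and practical significance should be considered.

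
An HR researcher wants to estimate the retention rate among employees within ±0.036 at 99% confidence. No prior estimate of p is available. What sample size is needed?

Conservative approach: use p = 0.5 (maximizes p(1-p) = 0.25). n = z²(0.25)/E² = 2.576²×0.25/0.036² = 1280.05 → n = 1281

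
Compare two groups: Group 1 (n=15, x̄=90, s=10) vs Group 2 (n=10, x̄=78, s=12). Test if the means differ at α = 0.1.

Pooled sp = 10.83. t = 2.715, df = 23. Critical t = ±1.714. Reject H₀.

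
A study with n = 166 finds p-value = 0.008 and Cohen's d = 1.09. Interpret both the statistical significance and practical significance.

Statistically significant (p = 0.008 < 0.05). Cohen's d = 1.09 indicates a large effect size. Both statistical and practical significance should be considered.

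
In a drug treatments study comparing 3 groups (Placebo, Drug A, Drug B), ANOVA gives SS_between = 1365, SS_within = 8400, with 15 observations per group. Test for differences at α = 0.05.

df_between = 2, df_within = 42. F = MS_between/MS_within = 682.5/200.0 = 3.413. F_crit ≈ 3.22. Reject H₀. At least one mean differs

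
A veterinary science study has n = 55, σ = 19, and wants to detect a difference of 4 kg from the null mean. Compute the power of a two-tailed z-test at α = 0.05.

SE = σ/√n = 19/√55 = 2.562. Non-centrality λ = d/SE = 4/2.562 = 1.561. Power ≈ Φ(λ - z_{α/2}) = Φ(1.561 - 1.96) = Φ(-0.399) = 0.345.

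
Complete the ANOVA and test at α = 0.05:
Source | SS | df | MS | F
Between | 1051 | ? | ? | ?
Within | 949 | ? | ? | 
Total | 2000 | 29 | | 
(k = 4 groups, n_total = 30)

df_between = 3, df_within = 26. MS_between = 350.33, MS_within = 36.5. F = 9.598, F_crit ≈ 2.975. Reject H₀.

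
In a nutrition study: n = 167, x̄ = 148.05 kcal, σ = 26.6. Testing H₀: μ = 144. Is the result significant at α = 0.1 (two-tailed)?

z = (148.05 - 144)/(26.6/√167) = 1.968. Since |z| > 1.645, significant at α = 0.1.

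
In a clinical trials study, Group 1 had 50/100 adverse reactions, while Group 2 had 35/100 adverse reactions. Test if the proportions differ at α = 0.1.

p̂₁ = 0.5, p̂₂ = 0.35, pooled p̂ = 0.425. z = 2.146. Critical: ±1.645. Reject H₀.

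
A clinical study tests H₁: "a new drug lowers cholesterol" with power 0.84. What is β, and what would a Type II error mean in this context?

β = 1 - power = 1 - 0.84 = 0.16. A Type II error is failing to reject H₀ when H₀ is false (false negative) — here, failing to conclude that a new drug lowers cholesterol when in fact it is true. Consequence: shelving an effective drug — patients miss out on a treatment that would have helped.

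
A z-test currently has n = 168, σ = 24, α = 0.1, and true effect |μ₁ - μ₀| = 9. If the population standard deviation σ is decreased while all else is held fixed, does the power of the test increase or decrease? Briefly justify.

Power increases: a smaller σ shrinks the standard error σ/√n, moving the sampling distribution under H₁ further from the critical value.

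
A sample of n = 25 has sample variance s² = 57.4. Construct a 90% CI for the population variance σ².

df = 24. χ²_{0.05} = 36.415, χ²_{0.95} = 13.848. CI for σ² = ((n-1)s²/χ²_{α/2}, (n-1)s²/χ²_{1-α/2}) = (24·57.4/36.415, 24·57.4/13.848) = (37.83, 99.48)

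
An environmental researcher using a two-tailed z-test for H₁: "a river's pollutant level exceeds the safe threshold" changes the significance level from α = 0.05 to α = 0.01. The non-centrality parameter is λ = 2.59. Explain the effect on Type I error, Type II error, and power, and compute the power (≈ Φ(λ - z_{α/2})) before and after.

Decreasing α from 0.05 to 0.01:
• Type I error rate decreases (α is the Type I rate by definition).
• Critical value moves from z_{α/2} = 1.96 to 2.576, so power = Φ(λ - z_{α/2}) goes from Φ(2.59 - 1.96) = 0.736 to Φ(2.59 - 2.576) = 0.506.
• Type II error rate β = 1 - power therefore increases (0.264 → 0.494).
Appropriate when false positives are costly — here, shutting down a compliant factory unnecessarily.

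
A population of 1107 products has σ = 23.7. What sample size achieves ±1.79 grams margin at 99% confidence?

Without FPC: n₀ = (2.576×23.7/1.79)² = 1163.275. With FPC: n = n₀N/(n₀+N-1) = 567.5 → n = 568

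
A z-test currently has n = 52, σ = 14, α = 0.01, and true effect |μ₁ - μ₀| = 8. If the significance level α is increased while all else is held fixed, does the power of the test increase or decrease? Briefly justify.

Power increases: a larger α lowers the critical value, so more of the H₁ sampling distribution falls in the rejection region.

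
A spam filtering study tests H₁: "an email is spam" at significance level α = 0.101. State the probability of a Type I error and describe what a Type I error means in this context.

P(Type I error) = α = 0.101. A Type I error is rejecting H₀ when H₀ is actually true (false positive) — here, concluding that an email is spam when in fact this is not the case. Consequence: a legitimate email is sent to the spam folder and the user misses it.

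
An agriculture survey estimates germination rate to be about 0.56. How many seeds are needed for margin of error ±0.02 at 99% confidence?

n = z²p(1-p)/E² = 2.576²×0.56×0.44/0.02² = 4087.6 → n = 4088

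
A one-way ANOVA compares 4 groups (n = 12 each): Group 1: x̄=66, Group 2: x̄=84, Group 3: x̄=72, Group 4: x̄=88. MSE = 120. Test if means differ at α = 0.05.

Grand mean = 77.5. SS_between = 3780.0, MS_between = 1260.0. F = 10.5, F_crit ≈ 2.816. Reject H₀.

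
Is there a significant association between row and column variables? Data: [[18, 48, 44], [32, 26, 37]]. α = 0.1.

χ² = 10.022. df = 2, critical = 4.605. Reject H₀. Variables are dependent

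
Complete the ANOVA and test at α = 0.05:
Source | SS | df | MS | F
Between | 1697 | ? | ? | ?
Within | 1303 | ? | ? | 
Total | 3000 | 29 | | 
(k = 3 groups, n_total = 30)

df_between = 2, df_within = 27. MS_between = 848.5, MS_within = 48.26. F = 17.582, F_crit ≈ 3.354. Reject H₀.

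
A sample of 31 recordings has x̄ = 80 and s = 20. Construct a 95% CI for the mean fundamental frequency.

CI = x̄ ± t*(s/√n) = 80 ± 2.042(20/√31) = (72.66, 87.34)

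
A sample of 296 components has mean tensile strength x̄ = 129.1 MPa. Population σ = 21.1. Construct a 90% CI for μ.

CI = x̄ ± z*(σ/√n) = 129.1 ± 1.645(21.1/√296) = 129.1 ± 2.02 = (127.08, 131.12)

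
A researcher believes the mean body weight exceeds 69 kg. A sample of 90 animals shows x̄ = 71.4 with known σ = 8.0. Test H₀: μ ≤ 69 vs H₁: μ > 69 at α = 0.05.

z = 2.846. Critical value: 1.645. Reject H₀.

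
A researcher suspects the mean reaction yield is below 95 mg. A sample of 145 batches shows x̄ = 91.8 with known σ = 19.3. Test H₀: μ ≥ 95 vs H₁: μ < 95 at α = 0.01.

z = -1.997. Critical value: -2.33. Fail to reject H₀.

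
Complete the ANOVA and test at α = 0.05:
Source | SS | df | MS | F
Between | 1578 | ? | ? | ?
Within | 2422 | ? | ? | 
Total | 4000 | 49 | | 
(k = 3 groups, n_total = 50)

df_between = 2, df_within = 47. MS_between = 789.0, MS_within = 51.53. F = 15.311, F_crit ≈ 3.195. Reject H₀.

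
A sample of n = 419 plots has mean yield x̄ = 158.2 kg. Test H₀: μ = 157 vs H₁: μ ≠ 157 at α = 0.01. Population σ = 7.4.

z = (x̄ - μ₀)/(σ/√n) = (158.2 - 157)/(7.4/√419) = 3.319. Critical value: ±2.576. Since |3.319| > 2.576, Reject H₀.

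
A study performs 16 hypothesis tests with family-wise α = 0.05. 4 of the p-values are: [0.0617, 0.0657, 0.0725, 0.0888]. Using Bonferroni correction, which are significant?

Bonferroni α = 0.05/16 = 0.00313. None of the given p-values are significant.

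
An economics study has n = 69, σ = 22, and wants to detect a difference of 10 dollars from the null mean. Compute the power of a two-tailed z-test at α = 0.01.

SE = σ/√n = 22/√69 = 2.648. Non-centrality λ = d/SE = 10/2.648 = 3.776. Power ≈ Φ(λ - z_{α/2}) = Φ(3.776 - 2.576) = Φ(1.2) = 0.885.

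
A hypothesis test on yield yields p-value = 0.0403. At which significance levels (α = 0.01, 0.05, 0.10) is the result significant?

p = 0.0403. Significant at: α = 0.05, 0.1.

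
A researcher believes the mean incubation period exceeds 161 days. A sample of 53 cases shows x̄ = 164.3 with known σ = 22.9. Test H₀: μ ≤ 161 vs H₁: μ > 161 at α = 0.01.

z = 1.049. Critical value: 2.33. Fail to reject H₀.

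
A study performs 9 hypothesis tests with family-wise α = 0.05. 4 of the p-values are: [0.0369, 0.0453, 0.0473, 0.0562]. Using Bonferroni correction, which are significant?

Bonferroni α = 0.05/9 = 0.00556. None of the given p-values are significant.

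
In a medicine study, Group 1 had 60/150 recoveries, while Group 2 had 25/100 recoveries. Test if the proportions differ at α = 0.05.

p̂₁ = 0.4, p̂₂ = 0.25, pooled p̂ = 0.34. z = 2.453. Critical: ±1.96. Reject H₀.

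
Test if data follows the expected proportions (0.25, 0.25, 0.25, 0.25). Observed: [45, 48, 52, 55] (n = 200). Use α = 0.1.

Expected: [50.0, 50.0, 50.0, 50.0]. χ² = 1.16. df = 3, critical = 6.251. Fail to reject H₀.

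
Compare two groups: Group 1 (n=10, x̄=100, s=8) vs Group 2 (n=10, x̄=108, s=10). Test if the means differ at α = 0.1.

Pooled sp = 9.06. t = -1.975, df = 18. Critical t = ±1.734. Reject H₀.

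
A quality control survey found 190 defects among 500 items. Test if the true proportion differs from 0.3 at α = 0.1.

p̂ = 0.38, p₀ = 0.3. z = (p̂ - p₀)/√(p₀(1-p₀)/n) = 3.904. Critical: ±1.645. Reject H₀.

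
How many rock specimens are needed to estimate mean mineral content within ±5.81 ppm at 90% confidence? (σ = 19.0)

n = (z*σ/E)² = (1.645×19.0/5.81)² = 28.9 → n = 29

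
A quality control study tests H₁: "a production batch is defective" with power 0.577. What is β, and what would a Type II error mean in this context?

β = 1 - power = 1 - 0.577 = 0.423. A Type II error is failing to reject H₀ when H₀ is false (false negative) — here, failing to conclude that a production batch is defective when in fact it is true. Consequence: shipping a defective batch — faulty products reach customers.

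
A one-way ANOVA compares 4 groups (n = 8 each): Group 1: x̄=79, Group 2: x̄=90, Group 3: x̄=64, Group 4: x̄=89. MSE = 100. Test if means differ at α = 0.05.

Grand mean = 80.5. SS_between = 3496.0, MS_between = 1165.33. F = 11.653, F_crit ≈ 2.947. Reject H₀.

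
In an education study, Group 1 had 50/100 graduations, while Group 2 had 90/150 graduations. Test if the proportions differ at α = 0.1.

p̂₁ = 0.5, p̂₂ = 0.6, pooled p̂ = 0.56. z = -1.56. Critical: ±1.645. Fail to reject H₀.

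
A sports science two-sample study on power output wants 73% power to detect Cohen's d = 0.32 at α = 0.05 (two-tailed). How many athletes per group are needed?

z_{α/2} = 1.96, z_β = Φ⁻¹(0.73) = 0.613. For small effect (d = 0.32): n per group = 2(z_{α/2} + z_β)²/d² = 2(1.96 + 0.613)²/0.32² = 129.3 → 130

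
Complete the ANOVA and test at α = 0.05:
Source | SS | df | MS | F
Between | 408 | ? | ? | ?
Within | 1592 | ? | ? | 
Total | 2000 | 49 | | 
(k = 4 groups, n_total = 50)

df_between = 3, df_within = 46. MS_between = 136.0, MS_within = 34.61. F = 3.93, F_crit ≈ 2.807. Reject H₀.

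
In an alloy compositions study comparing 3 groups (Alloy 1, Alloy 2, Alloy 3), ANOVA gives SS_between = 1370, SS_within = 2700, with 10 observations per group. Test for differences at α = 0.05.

df_between = 2, df_within = 27. F = MS_between/MS_within = 685.0/100.0 = 6.85. F_crit ≈ 3.354. Reject H₀. At least one mean differs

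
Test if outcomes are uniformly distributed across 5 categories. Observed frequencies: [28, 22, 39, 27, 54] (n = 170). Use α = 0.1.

Expected = 34 each. χ² = Σ(O-E)²/E = 19.235. df = 4, critical value = 7.779. Reject H₀.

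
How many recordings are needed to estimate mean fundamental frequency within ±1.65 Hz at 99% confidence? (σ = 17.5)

n = (z*σ/E)² = (2.576×17.5/1.65)² = 746.4 → n = 747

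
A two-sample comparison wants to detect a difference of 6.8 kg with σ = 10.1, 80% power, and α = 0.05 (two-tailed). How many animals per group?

n per group = 2(z_α/2 + z_β)²σ²/d² = 2×(1.96 + 0.84)²×10.1²/6.8² = 34.6 → n = 35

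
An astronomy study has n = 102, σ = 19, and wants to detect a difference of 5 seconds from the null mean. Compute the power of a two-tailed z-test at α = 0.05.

SE = σ/√n = 19/√102 = 1.881. Non-centrality λ = d/SE = 5/1.881 = 2.658. Power ≈ Φ(λ - z_{α/2}) = Φ(2.658 - 1.96) = Φ(0.698) = 0.757.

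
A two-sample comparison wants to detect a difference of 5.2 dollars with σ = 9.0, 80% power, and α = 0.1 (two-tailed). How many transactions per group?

n per group = 2(z_α/2 + z_β)²σ²/d² = 2×(1.645 + 0.84)²×9.0²/5.2² = 37.0 → n = 37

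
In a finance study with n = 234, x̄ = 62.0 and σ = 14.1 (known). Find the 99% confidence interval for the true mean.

CI = x̄ ± z*(σ/√n) = 62.0 ± 2.576(14.1/√234) = 62.0 ± 2.37 = (59.63, 64.37)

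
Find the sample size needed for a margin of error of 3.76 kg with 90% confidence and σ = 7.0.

n = (z*σ/E)² = (1.645×7.0/3.76)² = 9.4 → n = 10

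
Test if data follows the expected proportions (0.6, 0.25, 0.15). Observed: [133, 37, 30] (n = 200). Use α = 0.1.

Expected: [120.0, 50.0, 30.0]. χ² = 4.788. df = 2, critical = 4.605. Reject H₀.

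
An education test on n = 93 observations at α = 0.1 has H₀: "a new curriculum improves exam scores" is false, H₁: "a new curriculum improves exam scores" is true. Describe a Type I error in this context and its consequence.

Type I error: rejecting H₀ when it is true — concluding that a new curriculum improves exam scores when in fact it is not. Consequence: adopting a curriculum that gives no real benefit — disruption for nothing.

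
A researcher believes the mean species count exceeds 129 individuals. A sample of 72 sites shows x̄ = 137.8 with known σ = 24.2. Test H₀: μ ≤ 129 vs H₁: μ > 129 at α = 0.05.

z = 3.086. Critical value: 1.645. Reject H₀.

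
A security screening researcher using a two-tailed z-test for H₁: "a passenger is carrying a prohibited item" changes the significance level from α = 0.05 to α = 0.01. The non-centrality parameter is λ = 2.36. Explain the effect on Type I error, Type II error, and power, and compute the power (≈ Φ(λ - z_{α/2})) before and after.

Decreasing α from 0.05 to 0.01:
• Type I error rate decreases (α is the Type I rate by definition).
• Critical value moves from z_{α/2} = 1.96 to 2.576, so power = Φ(λ - z_{α/2}) goes from Φ(2.36 - 1.96) = 0.655 to Φ(2.36 - 2.576) = 0.414.
• Type II error rate β = 1 - power therefore increases (0.345 → 0.586).
Appropriate when false positives are costly — here, detaining an innocent passenger — delay and inconvenience.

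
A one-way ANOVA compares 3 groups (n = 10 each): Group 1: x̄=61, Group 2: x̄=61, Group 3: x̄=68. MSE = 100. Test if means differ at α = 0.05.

Grand mean = 63.33. SS_between = 326.67, MS_between = 163.33. F = 1.633, F_crit ≈ 3.354. Fail to reject H₀.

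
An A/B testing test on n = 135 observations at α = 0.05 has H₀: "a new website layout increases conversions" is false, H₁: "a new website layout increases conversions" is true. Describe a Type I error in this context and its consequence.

Type I error: rejecting H₀ when it is true — concluding that a new website layout increases conversions when in fact it is not. Consequence: rolling out a layout that doesn't actually help — wasted engineering effort.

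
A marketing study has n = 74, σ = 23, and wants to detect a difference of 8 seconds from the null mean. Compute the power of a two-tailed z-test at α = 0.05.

SE = σ/√n = 23/√74 = 2.674. Non-centrality λ = d/SE = 8/2.674 = 2.992. Power ≈ Φ(λ - z_{α/2}) = Φ(2.992 - 1.96) = Φ(1.032) = 0.849.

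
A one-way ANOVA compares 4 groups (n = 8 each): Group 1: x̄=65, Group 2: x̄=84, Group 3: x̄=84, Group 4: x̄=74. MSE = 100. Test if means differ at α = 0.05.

Grand mean = 76.75. SS_between = 2006.0, MS_between = 668.67. F = 6.687, F_crit ≈ 2.947. Reject H₀.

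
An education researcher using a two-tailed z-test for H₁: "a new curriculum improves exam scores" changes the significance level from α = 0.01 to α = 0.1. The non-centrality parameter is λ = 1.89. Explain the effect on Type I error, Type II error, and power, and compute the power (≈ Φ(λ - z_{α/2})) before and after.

Increasing α from 0.01 to 0.1:
• Type I error rate increases (α is the Type I rate by definition).
• Critical value moves from z_{α/2} = 2.576 to 1.645, so power = Φ(λ - z_{α/2}) goes from Φ(1.89 - 2.576) = 0.246 to Φ(1.89 - 1.645) = 0.597.
• Type II error rate β = 1 - power therefore decreases (0.754 → 0.403).
Appropriate when false negatives are costly — here, keeping the old curriculum when the new one would have helped students.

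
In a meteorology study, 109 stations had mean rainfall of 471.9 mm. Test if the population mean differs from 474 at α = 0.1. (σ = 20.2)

z = (x̄ - μ₀)/(σ/√n) = (471.9 - 474)/(20.2/√109) = -1.085. Critical value: ±1.645. Since |-1.085| ≤ 1.645, Fail to reject H₀.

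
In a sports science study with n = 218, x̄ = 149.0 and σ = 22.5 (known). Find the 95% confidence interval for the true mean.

CI = x̄ ± z*(σ/√n) = 149.0 ± 1.96(22.5/√218) = 149.0 ± 2.99 = (146.01, 151.99)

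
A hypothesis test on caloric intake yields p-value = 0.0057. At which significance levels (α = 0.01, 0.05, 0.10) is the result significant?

p = 0.0057. Significant at: α = 0.01, 0.05, 0.1.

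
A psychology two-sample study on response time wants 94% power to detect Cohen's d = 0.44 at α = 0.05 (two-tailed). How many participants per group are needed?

z_{α/2} = 1.96, z_β = Φ⁻¹(0.94) = 1.555. For small effect (d = 0.44): n per group = 2(z_{α/2} + z_β)²/d² = 2(1.96 + 1.555)²/0.44² = 127.6 → 128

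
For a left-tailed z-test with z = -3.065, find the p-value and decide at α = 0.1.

p = P(Z < -3.065) = Φ(-3.065) ≈ 0.0011. Since p < 0.1, reject H₀ (significant) at α = 0.1.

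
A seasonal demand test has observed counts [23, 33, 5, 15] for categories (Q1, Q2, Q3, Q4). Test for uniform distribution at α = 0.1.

Expected = 19 each. χ² = Σ(O-E)²/E = 22.316. df = 3, critical value = 6.251. Reject H₀.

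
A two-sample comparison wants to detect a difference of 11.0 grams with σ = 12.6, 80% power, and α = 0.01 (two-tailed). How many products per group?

n per group = 2(z_α/2 + z_β)²σ²/d² = 2×(2.576 + 0.84)²×12.6²/11.0² = 30.6 → n = 31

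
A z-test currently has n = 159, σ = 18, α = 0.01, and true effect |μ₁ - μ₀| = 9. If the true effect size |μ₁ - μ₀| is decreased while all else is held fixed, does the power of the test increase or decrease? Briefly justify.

Power decreases: a smaller true effect decreases the non-centrality λ = |μ₁ - μ₀|/(σ/√n).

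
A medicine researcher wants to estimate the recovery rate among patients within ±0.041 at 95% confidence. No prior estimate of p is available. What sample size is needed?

Conservative approach: use p = 0.5 (maximizes p(1-p) = 0.25). n = z²(0.25)/E² = 1.96²×0.25/0.041² = 571.3 → n = 572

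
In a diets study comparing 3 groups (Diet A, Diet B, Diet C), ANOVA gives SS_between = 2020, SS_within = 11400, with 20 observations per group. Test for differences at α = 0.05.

df_between = 2, df_within = 57. F = MS_between/MS_within = 1010.0/200.0 = 5.05. F_crit ≈ 3.159. Reject H₀. At least one mean differs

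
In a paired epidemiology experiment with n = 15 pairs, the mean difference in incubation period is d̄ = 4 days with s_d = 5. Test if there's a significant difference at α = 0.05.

t = d̄/(s_d/√n) = 4/(5/√15) = 3.098. df = 14, critical t = ±2.145. Reject H₀.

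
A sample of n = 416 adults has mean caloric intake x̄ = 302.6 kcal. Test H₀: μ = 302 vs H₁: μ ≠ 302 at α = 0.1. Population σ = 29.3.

z = (x̄ - μ₀)/(σ/√n) = (302.6 - 302)/(29.3/√416) = 0.418. Critical value: ±1.645. Since |0.418| ≤ 1.645, Fail to reject H₀.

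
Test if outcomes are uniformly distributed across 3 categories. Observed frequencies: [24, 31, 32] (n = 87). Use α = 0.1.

Expected = 29 each. χ² = Σ(O-E)²/E = 1.31. df = 2, critical value = 4.605. Fail to reject H₀.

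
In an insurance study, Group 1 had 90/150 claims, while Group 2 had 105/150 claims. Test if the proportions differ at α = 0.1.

p̂₁ = 0.6, p̂₂ = 0.7, pooled p̂ = 0.65. z = -1.816. Critical: ±1.645. Reject H₀.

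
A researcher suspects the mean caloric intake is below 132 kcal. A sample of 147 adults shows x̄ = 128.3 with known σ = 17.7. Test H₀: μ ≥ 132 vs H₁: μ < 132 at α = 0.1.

z = -2.534. Critical value: -1.28. Reject H₀.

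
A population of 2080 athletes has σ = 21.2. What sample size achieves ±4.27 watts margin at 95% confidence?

Without FPC: n₀ = (1.96×21.2/4.27)² = 94.695. With FPC: n = n₀N/(n₀+N-1) = 90.6 → n = 91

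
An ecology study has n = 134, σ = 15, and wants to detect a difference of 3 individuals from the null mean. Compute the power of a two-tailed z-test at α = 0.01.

SE = σ/√n = 15/√134 = 1.296. Non-centrality λ = d/SE = 3/1.296 = 2.315. Power ≈ Φ(λ - z_{α/2}) = Φ(2.315 - 2.576) = Φ(-0.261) = 0.397.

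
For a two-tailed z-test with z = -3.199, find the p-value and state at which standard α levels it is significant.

p = 2·P(Z > |-3.199|) = 2·(1 - Φ(3.199)) ≈ 0.0014. Significant at α = 0.1; Significant at α = 0.05; Significant at α = 0.01.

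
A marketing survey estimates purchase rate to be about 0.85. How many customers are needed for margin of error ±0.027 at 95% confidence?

n = z²p(1-p)/E² = 1.96²×0.85×0.15/0.027² = 671.9 → n = 672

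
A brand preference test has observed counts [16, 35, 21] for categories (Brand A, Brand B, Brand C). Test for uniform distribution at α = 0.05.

Expected = 24 each. χ² = Σ(O-E)²/E = 8.083. df = 2, critical value = 5.991. Reject H₀.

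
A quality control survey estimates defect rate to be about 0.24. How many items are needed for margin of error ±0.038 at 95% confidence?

n = z²p(1-p)/E² = 1.96²×0.24×0.76/0.038² = 485.3 → n = 486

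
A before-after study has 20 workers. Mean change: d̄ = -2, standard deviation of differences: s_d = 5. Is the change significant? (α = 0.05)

t = d̄/(s_d/√n) = -2/(5/√20) = -1.789. df = 19, critical t = ±2.093. Fail to reject H₀.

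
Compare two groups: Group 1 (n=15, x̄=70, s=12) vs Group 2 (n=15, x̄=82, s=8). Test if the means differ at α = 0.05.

Pooled sp = 10.2. t = -3.223, df = 28. Critical t = ±2.048. Reject H₀.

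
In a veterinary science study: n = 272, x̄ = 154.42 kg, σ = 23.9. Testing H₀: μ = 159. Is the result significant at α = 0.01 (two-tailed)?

z = (154.42 - 159)/(23.9/√272) = -3.16. Since |z| > 2.576, significant at α = 0.01.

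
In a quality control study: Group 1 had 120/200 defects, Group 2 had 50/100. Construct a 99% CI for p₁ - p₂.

p̂₁ = 0.6, p̂₂ = 0.5. Difference = 0.1. CI = (-0.057, 0.257)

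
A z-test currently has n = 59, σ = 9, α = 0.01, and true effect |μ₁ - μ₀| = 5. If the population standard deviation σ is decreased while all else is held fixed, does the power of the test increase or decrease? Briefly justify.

Power increases: a smaller σ shrinks the standard error σ/√n, moving the sampling distribution under H₁ further from the critical value.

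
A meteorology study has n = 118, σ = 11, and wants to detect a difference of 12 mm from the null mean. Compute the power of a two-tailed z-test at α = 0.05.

SE = σ/√n = 11/√118 = 1.013. Non-centrality λ = d/SE = 12/1.013 = 11.85. Power ≈ Φ(λ - z_{α/2}) = Φ(11.85 - 1.96) = Φ(9.89) = 1.0.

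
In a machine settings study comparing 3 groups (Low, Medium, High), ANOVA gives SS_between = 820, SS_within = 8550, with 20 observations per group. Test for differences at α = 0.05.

df_between = 2, df_within = 57. F = MS_between/MS_within = 410.0/150.0 = 2.733. F_crit ≈ 3.159. Fail to reject H₀.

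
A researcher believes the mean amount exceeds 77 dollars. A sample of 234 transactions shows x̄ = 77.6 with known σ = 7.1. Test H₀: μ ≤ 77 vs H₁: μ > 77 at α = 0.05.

z = 1.293. Critical value: 1.645. Fail to reject H₀.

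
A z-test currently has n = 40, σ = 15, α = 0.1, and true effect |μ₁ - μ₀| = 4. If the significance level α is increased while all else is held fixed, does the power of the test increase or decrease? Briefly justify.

Power increases: a larger α lowers the critical value, so more of the H₁ sampling distribution falls in the rejection region.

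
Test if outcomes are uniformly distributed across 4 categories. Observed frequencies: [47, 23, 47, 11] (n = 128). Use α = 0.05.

Expected = 32 each. χ² = Σ(O-E)²/E = 30.375. df = 3, critical value = 7.815. Reject H₀.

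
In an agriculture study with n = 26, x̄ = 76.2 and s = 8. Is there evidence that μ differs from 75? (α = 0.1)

t = (x̄ - μ₀)/(s/√n) = (76.2 - 75)/(8/√26) = 0.765. df = 25, critical t = ±1.708. Fail to reject H₀.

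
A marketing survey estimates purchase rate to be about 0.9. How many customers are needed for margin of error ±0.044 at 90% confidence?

n = z²p(1-p)/E² = 1.645²×0.9×0.1/0.044² = 125.8 → n = 126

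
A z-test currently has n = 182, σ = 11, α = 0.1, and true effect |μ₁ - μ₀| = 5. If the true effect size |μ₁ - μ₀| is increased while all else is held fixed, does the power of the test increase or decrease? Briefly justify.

Power increases: a larger true effect increases the non-centrality λ = |μ₁ - μ₀|/(σ/√n).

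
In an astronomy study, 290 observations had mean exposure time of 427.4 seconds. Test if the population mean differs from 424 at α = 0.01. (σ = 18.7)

z = (x̄ - μ₀)/(σ/√n) = (427.4 - 424)/(18.7/√290) = 3.096. Critical value: ±2.576. Since |3.096| > 2.576, Reject H₀.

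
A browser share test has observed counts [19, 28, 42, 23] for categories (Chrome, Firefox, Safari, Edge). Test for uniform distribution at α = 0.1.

Expected = 28 each. χ² = Σ(O-E)²/E = 10.786. df = 3, critical value = 6.251. Reject H₀.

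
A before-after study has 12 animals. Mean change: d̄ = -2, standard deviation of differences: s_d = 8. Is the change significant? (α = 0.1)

t = d̄/(s_d/√n) = -2/(8/√12) = -0.866. df = 11, critical t = ±1.796. Fail to reject H₀.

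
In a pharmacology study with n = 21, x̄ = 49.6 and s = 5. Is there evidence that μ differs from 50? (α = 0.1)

t = (x̄ - μ₀)/(s/√n) = (49.6 - 50)/(5/√21) = -0.367. df = 20, critical t = ±1.725. Fail to reject H₀.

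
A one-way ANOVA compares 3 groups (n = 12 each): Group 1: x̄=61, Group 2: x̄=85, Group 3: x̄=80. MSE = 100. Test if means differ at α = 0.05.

Grand mean = 75.33. SS_between = 3848.0, MS_between = 1924.0. F = 19.24, F_crit ≈ 3.285. Reject H₀.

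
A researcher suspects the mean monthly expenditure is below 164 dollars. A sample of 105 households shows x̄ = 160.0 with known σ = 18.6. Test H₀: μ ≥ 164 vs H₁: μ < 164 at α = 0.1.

z = -2.204. Critical value: -1.28. Reject H₀.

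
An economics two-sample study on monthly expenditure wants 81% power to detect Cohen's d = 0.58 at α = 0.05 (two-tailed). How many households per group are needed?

z_{α/2} = 1.96, z_β = Φ⁻¹(0.81) = 0.878. For medium effect (d = 0.58): n per group = 2(z_{α/2} + z_β)²/d² = 2(1.96 + 0.878)²/0.58² = 47.9 → 48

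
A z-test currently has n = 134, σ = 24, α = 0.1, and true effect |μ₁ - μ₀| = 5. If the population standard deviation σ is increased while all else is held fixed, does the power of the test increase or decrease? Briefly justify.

Power decreases: a larger σ inflates the standard error σ/√n, pulling the sampling distribution under H₁ back toward the critical value.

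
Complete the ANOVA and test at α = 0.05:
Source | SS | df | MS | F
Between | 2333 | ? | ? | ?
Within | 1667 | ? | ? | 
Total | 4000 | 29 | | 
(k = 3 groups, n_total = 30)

df_between = 2, df_within = 27. MS_between = 1166.5, MS_within = 61.74. F = 18.894, F_crit ≈ 3.354. Reject H₀.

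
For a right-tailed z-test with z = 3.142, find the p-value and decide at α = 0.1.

p = P(Z > 3.142) = 1 - Φ(3.142) ≈ 0.0008. Since p < 0.1, reject H₀ (significant) at α = 0.1.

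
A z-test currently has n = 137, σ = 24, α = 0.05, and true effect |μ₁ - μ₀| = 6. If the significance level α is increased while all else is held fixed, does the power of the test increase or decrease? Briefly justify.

Power increases: a larger α lowers the critical value, so more of the H₁ sampling distribution falls in the rejection region.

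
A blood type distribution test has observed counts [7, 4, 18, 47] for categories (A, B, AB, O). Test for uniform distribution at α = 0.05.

Expected = 19 each. χ² = Σ(O-E)²/E = 60.737. df = 3, critical value = 7.815. Reject H₀.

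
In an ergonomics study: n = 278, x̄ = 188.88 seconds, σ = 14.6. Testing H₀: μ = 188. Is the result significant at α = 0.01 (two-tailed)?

z = (188.88 - 188)/(14.6/√278) = 1.005. Since |z| ≤ 2.576, not significant at α = 0.01.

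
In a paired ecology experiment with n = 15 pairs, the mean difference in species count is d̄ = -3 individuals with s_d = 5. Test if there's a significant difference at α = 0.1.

t = d̄/(s_d/√n) = -3/(5/√15) = -2.324. df = 14, critical t = ±1.761. Reject H₀.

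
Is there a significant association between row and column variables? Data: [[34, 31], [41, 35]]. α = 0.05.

χ² = 0.038. df = 1, critical = 3.841. Fail to reject H₀. No evidence of dependence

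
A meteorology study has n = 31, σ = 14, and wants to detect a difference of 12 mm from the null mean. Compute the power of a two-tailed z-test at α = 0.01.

SE = σ/√n = 14/√31 = 2.514. Non-centrality λ = d/SE = 12/2.514 = 4.772. Power ≈ Φ(λ - z_{α/2}) = Φ(4.772 - 2.576) = Φ(2.196) = 0.986.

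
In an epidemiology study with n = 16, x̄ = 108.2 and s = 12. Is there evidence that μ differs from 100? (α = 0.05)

t = (x̄ - μ₀)/(s/√n) = (108.2 - 100)/(12/√16) = 2.733. df = 15, critical t = ±2.131. Reject H₀.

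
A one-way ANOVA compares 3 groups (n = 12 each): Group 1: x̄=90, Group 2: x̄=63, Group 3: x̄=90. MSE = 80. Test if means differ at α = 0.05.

Grand mean = 81.0. SS_between = 5832.0, MS_between = 2916.0. F = 36.45, F_crit ≈ 3.285. Reject H₀.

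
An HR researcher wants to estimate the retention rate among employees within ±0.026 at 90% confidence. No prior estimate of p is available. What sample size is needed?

Conservative approach: use p = 0.5 (maximizes p(1-p) = 0.25). n = z²(0.25)/E² = 1.645²×0.25/0.026² = 1000.7 → n = 1001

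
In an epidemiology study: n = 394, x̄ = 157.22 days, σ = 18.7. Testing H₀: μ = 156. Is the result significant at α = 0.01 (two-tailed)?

z = (157.22 - 156)/(18.7/√394) = 1.295. Since |z| ≤ 2.576, not significant at α = 0.01.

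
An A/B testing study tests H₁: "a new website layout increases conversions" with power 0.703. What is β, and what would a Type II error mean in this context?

β = 1 - power = 1 - 0.703 = 0.297. A Type II error is failing to reject H₀ when H₀ is false (false negative) — here, failing to conclude that a new website layout increases conversions when in fact it is true. Consequence: discarding a layout that would have improved conversions — lost revenue.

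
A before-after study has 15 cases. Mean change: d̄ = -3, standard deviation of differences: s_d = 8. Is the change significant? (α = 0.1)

t = d̄/(s_d/√n) = -3/(8/√15) = -1.452. df = 14, critical t = ±1.761. Fail to reject H₀.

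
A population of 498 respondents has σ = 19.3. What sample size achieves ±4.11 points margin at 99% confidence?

Without FPC: n₀ = (2.576×19.3/4.11)² = 146.326. With FPC: n = n₀N/(n₀+N-1) = 113.3 → n = 114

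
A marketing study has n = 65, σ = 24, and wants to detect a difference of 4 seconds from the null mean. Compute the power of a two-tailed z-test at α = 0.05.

SE = σ/√n = 24/√65 = 2.977. Non-centrality λ = d/SE = 4/2.977 = 1.344. Power ≈ Φ(λ - z_{α/2}) = Φ(1.344 - 1.96) = Φ(-0.616) = 0.269.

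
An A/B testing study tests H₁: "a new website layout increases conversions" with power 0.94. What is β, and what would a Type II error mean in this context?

β = 1 - power = 1 - 0.94 = 0.06. A Type II error is failing to reject H₀ when H₀ is false (false negative) — here, failing to conclude that a new website layout increases conversions when in fact it is true. Consequence: discarding a layout that would have improved conversions — lost revenue.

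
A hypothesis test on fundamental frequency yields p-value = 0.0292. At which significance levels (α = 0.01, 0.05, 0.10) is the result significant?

p = 0.0292. Significant at: α = 0.05, 0.1.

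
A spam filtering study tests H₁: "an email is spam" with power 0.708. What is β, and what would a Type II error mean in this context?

β = 1 - power = 1 - 0.708 = 0.292. A Type II error is failing to reject H₀ when H₀ is false (false negative) — here, failing to conclude that an email is spam when in fact it is true. Consequence: a spam email lands in the inbox.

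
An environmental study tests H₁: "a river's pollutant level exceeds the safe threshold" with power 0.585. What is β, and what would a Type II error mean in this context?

β = 1 - power = 1 - 0.585 = 0.415. A Type II error is failing to reject H₀ when H₀ is false (false negative) — here, failing to conclude that a river's pollutant level exceeds the safe threshold when in fact it is true. Consequence: allowing unsafe pollution to continue.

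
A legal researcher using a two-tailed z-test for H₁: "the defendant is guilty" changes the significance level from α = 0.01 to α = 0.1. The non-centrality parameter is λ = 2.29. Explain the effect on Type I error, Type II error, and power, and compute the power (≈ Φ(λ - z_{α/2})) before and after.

Increasing α from 0.01 to 0.1:
• Type I error rate increases (α is the Type I rate by definition).
• Critical value moves from z_{α/2} = 2.576 to 1.645, so power = Φ(λ - z_{α/2}) goes from Φ(2.29 - 2.576) = 0.387 to Φ(2.29 - 1.645) = 0.741.
• Type II error rate β = 1 - power therefore decreases (0.613 → 0.259).
Appropriate when false negatives are costly — here, acquitting a guilty person.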